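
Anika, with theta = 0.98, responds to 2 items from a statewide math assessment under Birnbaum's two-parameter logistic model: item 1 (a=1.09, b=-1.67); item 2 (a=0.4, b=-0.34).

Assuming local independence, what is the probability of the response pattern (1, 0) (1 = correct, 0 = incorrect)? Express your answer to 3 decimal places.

0.351

P(theta) = 1 / (1 + exp(−a(theta − b)))
P_1 = 1/(1+e^{-2.8885}) = 0.9473
P_2 = 1/(1+e^{-0.5280}) = 0.6290
L = P_1 × (1−P_2) = 0.9473 × 0.3710 = 0.35142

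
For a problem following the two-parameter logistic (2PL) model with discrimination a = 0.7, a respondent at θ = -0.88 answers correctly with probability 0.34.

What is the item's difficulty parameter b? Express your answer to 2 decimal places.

0.07

P(θ) = 1 / (1 + exp(−a(θ − b)))
logit(0.34) = ln(0.34/0.66) = -0.6633
b = θ − logit/(a) = -0.88 − (-0.6633)/0.7000 = 0.0676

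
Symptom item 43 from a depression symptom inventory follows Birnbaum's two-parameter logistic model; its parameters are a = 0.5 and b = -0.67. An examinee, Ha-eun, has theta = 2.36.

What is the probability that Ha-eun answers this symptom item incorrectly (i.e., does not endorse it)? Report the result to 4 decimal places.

P(theta) = 1 / (1 + exp(−a(theta − b)))
Exponent: 0.5 × (2.36 − (-0.67)) = 1.5150
1/(1 + e^{-1.5150}) = 0.8198
P(incorrect) = 1 − 0.8198 = 0.1802

0.1802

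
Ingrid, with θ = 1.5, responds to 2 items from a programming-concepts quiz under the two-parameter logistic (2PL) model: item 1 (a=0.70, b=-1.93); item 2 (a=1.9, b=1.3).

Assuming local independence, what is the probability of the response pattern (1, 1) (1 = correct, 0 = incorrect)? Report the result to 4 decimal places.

P(θ) = 1 / (1 + exp(−a(θ − b)))
P_1 = 1/(1+e^{-2.4010}) = 0.9169
P_2 = 1/(1+e^{-0.3800}) = 0.5939
L = P_1 × P_2 = 0.9169 × 0.5939 = 0.54452

0.5445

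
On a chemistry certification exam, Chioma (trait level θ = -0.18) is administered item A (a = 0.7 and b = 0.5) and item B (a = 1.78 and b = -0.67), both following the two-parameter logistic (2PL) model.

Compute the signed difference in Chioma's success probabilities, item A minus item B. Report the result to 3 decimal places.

-0.322

P(θ) = 1 / (1 + exp(−a(θ − b)))
P_A = 0.3832
P_B = 0.7052
P_A − P_B = -0.3220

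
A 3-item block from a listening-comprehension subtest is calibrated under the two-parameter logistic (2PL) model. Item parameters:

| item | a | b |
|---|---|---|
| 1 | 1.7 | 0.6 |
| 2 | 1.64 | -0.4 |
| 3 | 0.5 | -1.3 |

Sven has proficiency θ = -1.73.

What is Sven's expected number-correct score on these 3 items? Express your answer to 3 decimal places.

P(θ) = 1 / (1 + exp(−a(θ − b)))
P_1 = 1/(1+e^{3.9610}) = 0.0187
P_2 = 1/(1+e^{2.1812}) = 0.1015
P_3 = 1/(1+e^{0.2150}) = 0.4465
E[score] = 0.0187 + 0.1015 + 0.4465 = 0.5666

0.567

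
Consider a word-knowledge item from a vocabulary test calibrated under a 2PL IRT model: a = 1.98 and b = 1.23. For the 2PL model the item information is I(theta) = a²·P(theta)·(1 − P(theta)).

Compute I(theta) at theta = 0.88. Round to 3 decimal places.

0.871

P = 1/(1+e^{0.6930}) = 0.3334
P(1−P) = 0.3334 × 0.6666 = 0.2222
I = a² × P(1−P) = 1.98² × 0.2222 = 0.87124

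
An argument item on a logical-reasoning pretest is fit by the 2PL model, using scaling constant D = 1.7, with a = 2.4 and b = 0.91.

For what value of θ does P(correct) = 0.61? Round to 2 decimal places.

P(θ) = 1 / (1 + exp(−D·a(θ − b)))
logit = ln(0.6100/0.3900) = 0.4473
θ = b + logit/(1.7·a) = 0.91 + 0.4473/4.0800 = 1.0196

1.02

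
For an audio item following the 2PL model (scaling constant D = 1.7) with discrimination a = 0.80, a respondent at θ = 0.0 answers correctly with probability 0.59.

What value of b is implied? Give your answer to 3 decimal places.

-0.268

P(θ) = 1 / (1 + exp(−D·a(θ − b)))
logit(0.59) = ln(0.59/0.41) = 0.3640
b = θ − logit/(1.7·a) = 0.0 − 0.3640/1.3600 = -0.2676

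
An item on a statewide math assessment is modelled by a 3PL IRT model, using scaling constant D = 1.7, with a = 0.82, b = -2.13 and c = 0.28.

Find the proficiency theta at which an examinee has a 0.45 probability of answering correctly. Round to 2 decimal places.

P(theta) = c + (1 − c) · 1 / (1 + exp(−D·a(theta − b)))
Remove guessing floor: (0.45 − 0.28)/(1 − 0.28) = 0.2361
logit = ln(0.2361/0.7639) = -1.1741
theta = b + logit/(1.7·a) = -2.13 + (-1.1741)/1.3940 = -2.9723

-2.97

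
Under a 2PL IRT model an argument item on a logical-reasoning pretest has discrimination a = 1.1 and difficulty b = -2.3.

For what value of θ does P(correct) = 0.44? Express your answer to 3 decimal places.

-2.519

P(θ) = 1 / (1 + exp(−a(θ − b)))
logit = ln(0.4400/0.5600) = -0.2412
θ = b + logit/(a) = -2.3 + (-0.2412)/1.1000 = -2.5192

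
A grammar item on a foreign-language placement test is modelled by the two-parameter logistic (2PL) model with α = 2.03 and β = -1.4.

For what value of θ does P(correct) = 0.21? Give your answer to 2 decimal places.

-2.05

P(θ) = 1 / (1 + exp(−α(θ − β)))
logit = ln(0.2100/0.7900) = -1.3249
θ = β + logit/(α) = -1.4 + (-1.3249)/2.0300 = -2.0527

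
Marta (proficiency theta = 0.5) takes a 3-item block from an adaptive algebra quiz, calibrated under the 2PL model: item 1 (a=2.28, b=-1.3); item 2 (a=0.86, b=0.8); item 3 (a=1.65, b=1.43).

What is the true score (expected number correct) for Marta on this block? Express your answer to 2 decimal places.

P(theta) = 1 / (1 + exp(−a(theta − b)))
P_1 = 1/(1+e^{-4.1040}) = 0.9838
P_2 = 1/(1+e^{0.2580}) = 0.4359
P_3 = 1/(1+e^{1.5345}) = 0.1773
E[score] = 0.9838 + 0.4359 + 0.1773 = 1.5970

1.60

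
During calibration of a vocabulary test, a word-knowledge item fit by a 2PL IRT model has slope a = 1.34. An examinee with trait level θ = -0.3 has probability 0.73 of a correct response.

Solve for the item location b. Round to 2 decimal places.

P(θ) = 1 / (1 + exp(−a(θ − b)))
logit(0.73) = ln(0.73/0.27) = 0.9946
b = θ − logit/(a) = -0.3 − 0.9946/1.3400 = -1.0423

-1.04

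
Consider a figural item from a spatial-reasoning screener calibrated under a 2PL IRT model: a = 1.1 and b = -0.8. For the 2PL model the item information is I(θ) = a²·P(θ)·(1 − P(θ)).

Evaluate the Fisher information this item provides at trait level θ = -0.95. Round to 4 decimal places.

0.3005

P = 1/(1+e^{0.1650}) = 0.4588
P(1−P) = 0.4588 × 0.5412 = 0.2483
I = a² × P(1−P) = 1.1² × 0.2483 = 0.30045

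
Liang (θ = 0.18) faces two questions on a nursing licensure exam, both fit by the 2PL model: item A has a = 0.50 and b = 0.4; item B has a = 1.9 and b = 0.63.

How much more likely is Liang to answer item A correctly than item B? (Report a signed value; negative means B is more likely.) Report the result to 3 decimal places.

0.174

P(θ) = 1 / (1 + exp(−a(θ − b)))
P_A = 0.4725
P_B = 0.2984
P_A − P_B = 0.1741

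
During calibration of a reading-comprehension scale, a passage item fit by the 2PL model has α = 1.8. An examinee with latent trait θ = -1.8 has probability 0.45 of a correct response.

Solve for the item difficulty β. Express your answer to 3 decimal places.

-1.689

P(θ) = 1 / (1 + exp(−α(θ − β)))
logit(0.45) = ln(0.45/0.55) = -0.2007
β = θ − logit/(α) = -1.8 − (-0.2007)/1.8000 = -1.6885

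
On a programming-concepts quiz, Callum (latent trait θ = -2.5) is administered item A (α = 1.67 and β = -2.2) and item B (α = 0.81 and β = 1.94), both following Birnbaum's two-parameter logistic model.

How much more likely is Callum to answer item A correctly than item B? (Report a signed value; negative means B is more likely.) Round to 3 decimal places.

P(θ) = 1 / (1 + exp(−α(θ − β)))
P_A = 0.3773
P_B = 0.0267
P_A − P_B = 0.3506

0.351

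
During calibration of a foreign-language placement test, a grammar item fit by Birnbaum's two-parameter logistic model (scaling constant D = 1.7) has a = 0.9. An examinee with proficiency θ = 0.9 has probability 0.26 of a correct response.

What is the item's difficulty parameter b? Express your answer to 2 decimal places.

1.58

P(θ) = 1 / (1 + exp(−D·a(θ − b)))
logit(0.26) = ln(0.26/0.74) = -1.0460
b = θ − logit/(1.7·a) = 0.9 − (-1.0460)/1.5300 = 1.5836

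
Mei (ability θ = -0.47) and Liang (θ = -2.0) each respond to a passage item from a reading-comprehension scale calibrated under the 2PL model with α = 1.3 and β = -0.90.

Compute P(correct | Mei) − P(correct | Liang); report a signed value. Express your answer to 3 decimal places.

P(θ) = 1 / (1 + exp(−α(θ − β)))
P(Mei) = 0.6362  [exponent 0.5590]
P(Liang) = 0.1931  [exponent -1.4300]
Difference = 0.6362 − 0.1931 = 0.4431

0.443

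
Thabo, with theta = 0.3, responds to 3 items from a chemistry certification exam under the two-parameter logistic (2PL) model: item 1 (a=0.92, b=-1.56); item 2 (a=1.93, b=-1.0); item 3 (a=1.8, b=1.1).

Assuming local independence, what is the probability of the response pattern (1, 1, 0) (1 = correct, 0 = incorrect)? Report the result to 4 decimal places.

P(theta) = 1 / (1 + exp(−a(theta − b)))
P_1 = 1/(1+e^{-1.7112}) = 0.8470
P_2 = 1/(1+e^{-2.5090}) = 0.9248
P_3 = 1/(1+e^{1.4400}) = 0.1915
L = P_1 × P_2 × (1−P_3) = 0.8470 × 0.9248 × 0.8085 = 0.63324

0.6332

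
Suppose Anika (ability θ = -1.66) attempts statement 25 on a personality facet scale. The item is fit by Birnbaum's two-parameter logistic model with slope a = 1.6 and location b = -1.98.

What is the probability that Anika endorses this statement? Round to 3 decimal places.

0.625

P(θ) = 1 / (1 + exp(−a(θ − b)))
Exponent: 1.6 × (-1.66 − (-1.98)) = 0.5120
1/(1 + e^{-0.5120}) = 0.6253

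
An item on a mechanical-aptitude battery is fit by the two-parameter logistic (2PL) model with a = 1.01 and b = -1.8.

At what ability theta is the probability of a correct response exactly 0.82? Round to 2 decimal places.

-0.30

P(theta) = 1 / (1 + exp(−a(theta − b)))
logit = ln(0.8200/0.1800) = 1.5163
theta = b + logit/(a) = -1.8 + 1.5163/1.0100 = -0.2987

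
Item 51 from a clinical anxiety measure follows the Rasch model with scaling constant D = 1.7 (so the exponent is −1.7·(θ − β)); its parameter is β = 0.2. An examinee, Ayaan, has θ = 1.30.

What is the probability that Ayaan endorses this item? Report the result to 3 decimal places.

0.866

P(θ) = 1 / (1 + exp(−D·(θ − β)))
Exponent: 1.7 × (1.30 − 0.2) = 1.8700
1/(1 + e^{-1.8700}) = 0.8665
P = 0.8665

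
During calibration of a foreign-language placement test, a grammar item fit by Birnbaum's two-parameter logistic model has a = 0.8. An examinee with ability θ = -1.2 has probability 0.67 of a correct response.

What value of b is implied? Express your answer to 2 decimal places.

-2.09

P(θ) = 1 / (1 + exp(−a(θ − b)))
logit(0.67) = ln(0.67/0.33) = 0.7082
b = θ − logit/(a) = -1.2 − 0.7082/0.8000 = -2.0852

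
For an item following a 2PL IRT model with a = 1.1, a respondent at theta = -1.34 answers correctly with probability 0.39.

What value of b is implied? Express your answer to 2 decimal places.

-0.93

P(theta) = 1 / (1 + exp(−a(theta − b)))
logit(0.39) = ln(0.39/0.61) = -0.4473
b = theta − logit/(a) = -1.34 − (-0.4473)/1.1000 = -0.9334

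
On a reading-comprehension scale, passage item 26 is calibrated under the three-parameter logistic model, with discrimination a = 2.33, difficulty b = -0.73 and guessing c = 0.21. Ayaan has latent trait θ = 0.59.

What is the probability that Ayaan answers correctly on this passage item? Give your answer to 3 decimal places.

P(θ) = c + (1 − c) · 1 / (1 + exp(−a(θ − b)))
Exponent: 2.33 × (0.59 − (-0.73)) = 3.0756
1/(1 + e^{-3.0756}) = 0.9559
P = 0.21 + 0.79 × 0.9559 = 0.9651

0.965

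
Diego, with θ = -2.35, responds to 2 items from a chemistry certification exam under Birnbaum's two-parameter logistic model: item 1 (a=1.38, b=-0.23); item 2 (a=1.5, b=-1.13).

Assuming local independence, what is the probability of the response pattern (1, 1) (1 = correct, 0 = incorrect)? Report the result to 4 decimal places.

P(θ) = 1 / (1 + exp(−a(θ − b)))
P_1 = 1/(1+e^{2.9256}) = 0.0509
P_2 = 1/(1+e^{1.8300}) = 0.1382
L = P_1 × P_2 = 0.0509 × 0.1382 = 0.00704

0.0070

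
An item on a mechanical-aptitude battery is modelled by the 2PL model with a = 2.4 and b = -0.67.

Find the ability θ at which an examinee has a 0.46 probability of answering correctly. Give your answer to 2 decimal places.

-0.74

P(θ) = 1 / (1 + exp(−a(θ − b)))
logit = ln(0.4600/0.5400) = -0.1603
θ = b + logit/(a) = -0.67 + (-0.1603)/2.4000 = -0.7368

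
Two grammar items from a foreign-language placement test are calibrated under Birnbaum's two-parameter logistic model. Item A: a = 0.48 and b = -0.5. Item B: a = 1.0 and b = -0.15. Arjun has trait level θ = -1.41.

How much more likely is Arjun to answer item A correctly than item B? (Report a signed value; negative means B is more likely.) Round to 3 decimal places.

0.172

P(θ) = 1 / (1 + exp(−a(θ − b)))
P_A = 0.3925
P_B = 0.2210
P_A − P_B = 0.1715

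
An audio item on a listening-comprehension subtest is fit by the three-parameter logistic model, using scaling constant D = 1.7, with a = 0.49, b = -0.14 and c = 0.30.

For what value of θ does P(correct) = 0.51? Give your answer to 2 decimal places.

P(θ) = c + (1 − c) · 1 / (1 + exp(−D·a(θ − b)))
Remove guessing floor: (0.51 − 0.30)/(1 − 0.30) = 0.3000
logit = ln(0.3000/0.7000) = -0.8473
θ = b + logit/(1.7·a) = -0.14 + (-0.8473)/0.8330 = -1.1572

-1.16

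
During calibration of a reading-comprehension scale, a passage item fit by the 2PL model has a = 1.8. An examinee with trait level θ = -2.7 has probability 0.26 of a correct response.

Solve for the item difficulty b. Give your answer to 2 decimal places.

-2.12

P(θ) = 1 / (1 + exp(−a(θ − b)))
logit(0.26) = ln(0.26/0.74) = -1.0460
b = θ − logit/(a) = -2.7 − (-1.0460)/1.8000 = -2.1189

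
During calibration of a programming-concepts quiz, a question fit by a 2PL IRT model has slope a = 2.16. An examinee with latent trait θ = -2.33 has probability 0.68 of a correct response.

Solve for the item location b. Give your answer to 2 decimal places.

P(θ) = 1 / (1 + exp(−a(θ − b)))
logit(0.68) = ln(0.68/0.32) = 0.7538
b = θ − logit/(a) = -2.33 − 0.7538/2.1600 = -2.6790

-2.68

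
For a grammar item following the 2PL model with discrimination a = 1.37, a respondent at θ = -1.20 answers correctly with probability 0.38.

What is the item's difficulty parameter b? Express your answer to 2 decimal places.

P(θ) = 1 / (1 + exp(−a(θ − b)))
logit(0.38) = ln(0.38/0.62) = -0.4895
b = θ − logit/(a) = -1.20 − (-0.4895)/1.3700 = -0.8427

-0.84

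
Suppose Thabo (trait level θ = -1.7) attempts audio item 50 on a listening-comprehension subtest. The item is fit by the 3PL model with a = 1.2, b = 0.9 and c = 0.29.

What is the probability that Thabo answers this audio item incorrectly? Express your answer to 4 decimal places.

0.6800

P(θ) = c + (1 − c) · 1 / (1 + exp(−a(θ − b)))
Exponent: 1.2 × (-1.7 − 0.9) = -3.1200
1/(1 + e^{3.1200}) = 0.0423
P = 0.29 + 0.71 × 0.0423 = 0.3200
P(incorrect) = 1 − 0.3200 = 0.6800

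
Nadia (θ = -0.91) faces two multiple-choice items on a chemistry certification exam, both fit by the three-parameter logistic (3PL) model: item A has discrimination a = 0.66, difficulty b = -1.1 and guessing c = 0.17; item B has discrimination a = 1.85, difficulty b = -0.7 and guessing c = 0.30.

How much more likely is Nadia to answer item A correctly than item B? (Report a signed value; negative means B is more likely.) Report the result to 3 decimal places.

P(θ) = c + (1 − c) · 1 / (1 + exp(−a(θ − b)))
P_A = 0.6110
P_B = 0.5829
P_A − P_B = 0.0281

0.028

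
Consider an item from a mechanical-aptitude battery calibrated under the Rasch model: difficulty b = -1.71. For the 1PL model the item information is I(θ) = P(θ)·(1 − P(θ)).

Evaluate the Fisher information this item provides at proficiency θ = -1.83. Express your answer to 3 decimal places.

0.249

P = 1/(1+e^{0.1200}) = 0.4700
P(1−P) = 0.4700 × 0.5300 = 0.2491
I = P(1−P) = 0.24910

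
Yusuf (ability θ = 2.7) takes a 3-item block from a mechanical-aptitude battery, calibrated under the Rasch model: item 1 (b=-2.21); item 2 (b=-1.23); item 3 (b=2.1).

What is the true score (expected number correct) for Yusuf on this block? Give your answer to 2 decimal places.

P(θ) = 1 / (1 + exp(−(θ − b)))
P_1 = 1/(1+e^{-4.9100}) = 0.9927
P_2 = 1/(1+e^{-3.9300}) = 0.9807
P_3 = 1/(1+e^{-0.6000}) = 0.6457
E[score] = 0.9927 + 0.9807 + 0.6457 = 2.6191

2.62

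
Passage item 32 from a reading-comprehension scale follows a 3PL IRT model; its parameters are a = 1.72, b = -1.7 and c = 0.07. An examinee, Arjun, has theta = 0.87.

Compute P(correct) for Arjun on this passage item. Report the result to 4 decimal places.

P(theta) = c + (1 − c) · 1 / (1 + exp(−a(theta − b)))
Exponent: 1.72 × (0.87 − (-1.7)) = 4.4204
1/(1 + e^{-4.4204}) = 0.9881
P = 0.07 + 0.93 × 0.9881 = 0.9889

0.9889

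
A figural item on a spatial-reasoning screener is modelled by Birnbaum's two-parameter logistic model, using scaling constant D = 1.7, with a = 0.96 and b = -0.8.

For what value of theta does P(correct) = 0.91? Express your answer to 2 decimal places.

P(theta) = 1 / (1 + exp(−D·a(theta − b)))
logit = ln(0.9100/0.0900) = 2.3136
theta = b + logit/(1.7·a) = -0.8 + 2.3136/1.6320 = 0.6177

0.62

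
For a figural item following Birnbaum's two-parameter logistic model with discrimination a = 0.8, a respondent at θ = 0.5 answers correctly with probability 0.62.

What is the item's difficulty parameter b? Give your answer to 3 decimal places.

P(θ) = 1 / (1 + exp(−a(θ − b)))
logit(0.62) = ln(0.62/0.38) = 0.4895
b = θ − logit/(a) = 0.5 − 0.4895/0.8000 = -0.1119

-0.112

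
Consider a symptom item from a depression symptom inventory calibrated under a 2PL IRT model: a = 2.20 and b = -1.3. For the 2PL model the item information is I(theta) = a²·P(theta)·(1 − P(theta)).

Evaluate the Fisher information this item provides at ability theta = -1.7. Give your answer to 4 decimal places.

1.0030

P = 1/(1+e^{0.8800}) = 0.2932
P(1−P) = 0.2932 × 0.7068 = 0.2072
I = a² × P(1−P) = 2.20² × 0.2072 = 1.00297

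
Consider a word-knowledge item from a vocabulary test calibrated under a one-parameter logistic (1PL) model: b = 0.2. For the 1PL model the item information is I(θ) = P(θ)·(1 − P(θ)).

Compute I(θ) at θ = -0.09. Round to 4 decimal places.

P = 1/(1+e^{0.2900}) = 0.4280
P(1−P) = 0.4280 × 0.5720 = 0.2448
I = P(1−P) = 0.24482

0.2448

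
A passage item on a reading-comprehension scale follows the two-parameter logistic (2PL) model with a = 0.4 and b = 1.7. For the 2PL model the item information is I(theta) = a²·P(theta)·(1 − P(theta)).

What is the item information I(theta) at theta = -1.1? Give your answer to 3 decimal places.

0.030

P = 1/(1+e^{1.1200}) = 0.2460
P(1−P) = 0.2460 × 0.7540 = 0.1855
I = a² × P(1−P) = 0.4² × 0.1855 = 0.02968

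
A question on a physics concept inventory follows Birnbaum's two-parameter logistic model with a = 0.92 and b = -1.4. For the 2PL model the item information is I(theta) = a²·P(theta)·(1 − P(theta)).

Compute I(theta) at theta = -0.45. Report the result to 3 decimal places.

P = 1/(1+e^{-0.8740}) = 0.7056
P(1−P) = 0.7056 × 0.2944 = 0.2077
I = a² × P(1−P) = 0.92² × 0.2077 = 0.17583

0.176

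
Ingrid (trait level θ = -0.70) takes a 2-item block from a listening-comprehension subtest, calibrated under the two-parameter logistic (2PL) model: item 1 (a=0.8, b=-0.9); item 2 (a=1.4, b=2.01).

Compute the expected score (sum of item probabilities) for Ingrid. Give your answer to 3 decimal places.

P(θ) = 1 / (1 + exp(−a(θ − b)))
P_1 = 1/(1+e^{-0.1600}) = 0.5399
P_2 = 1/(1+e^{3.7940}) = 0.0220
E[score] = 0.5399 + 0.0220 = 0.5619

0.562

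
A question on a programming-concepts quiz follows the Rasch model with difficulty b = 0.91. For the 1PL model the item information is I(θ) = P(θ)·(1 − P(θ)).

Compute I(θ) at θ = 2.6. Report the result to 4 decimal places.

0.1315

P = 1/(1+e^{-1.6900}) = 0.8442
P(1−P) = 0.8442 × 0.1558 = 0.1315
I = P(1−P) = 0.13151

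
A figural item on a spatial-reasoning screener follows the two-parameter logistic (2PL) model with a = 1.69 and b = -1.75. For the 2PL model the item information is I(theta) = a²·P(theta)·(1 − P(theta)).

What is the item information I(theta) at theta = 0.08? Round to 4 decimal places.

P = 1/(1+e^{-3.0927}) = 0.9566
P(1−P) = 0.9566 × 0.0434 = 0.0415
I = a² × P(1−P) = 1.69² × 0.0415 = 0.11860

0.1186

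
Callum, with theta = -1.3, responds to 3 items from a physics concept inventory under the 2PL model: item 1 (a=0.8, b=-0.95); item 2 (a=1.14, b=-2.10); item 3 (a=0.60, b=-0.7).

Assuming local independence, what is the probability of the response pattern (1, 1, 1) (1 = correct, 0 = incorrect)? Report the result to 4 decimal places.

P(theta) = 1 / (1 + exp(−a(theta − b)))
P_1 = 1/(1+e^{0.2800}) = 0.4305
P_2 = 1/(1+e^{-0.9120}) = 0.7134
P_3 = 1/(1+e^{0.3600}) = 0.4110
L = P_1 × P_2 × P_3 = 0.4305 × 0.7134 × 0.4110 = 0.12620

0.1262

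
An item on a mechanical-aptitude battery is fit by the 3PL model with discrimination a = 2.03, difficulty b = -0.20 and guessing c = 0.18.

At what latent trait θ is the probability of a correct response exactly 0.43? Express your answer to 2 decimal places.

P(θ) = c + (1 − c) · 1 / (1 + exp(−a(θ − b)))
Remove guessing floor: (0.43 − 0.18)/(1 − 0.18) = 0.3049
logit = ln(0.3049/0.6951) = -0.8242
θ = b + logit/(a) = -0.20 + (-0.8242)/2.0300 = -0.6060

-0.61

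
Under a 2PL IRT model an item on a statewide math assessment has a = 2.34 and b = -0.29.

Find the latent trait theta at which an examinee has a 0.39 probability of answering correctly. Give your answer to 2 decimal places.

-0.48

P(theta) = 1 / (1 + exp(−a(theta − b)))
logit = ln(0.3900/0.6100) = -0.4473
theta = b + logit/(a) = -0.29 + (-0.4473)/2.3400 = -0.4812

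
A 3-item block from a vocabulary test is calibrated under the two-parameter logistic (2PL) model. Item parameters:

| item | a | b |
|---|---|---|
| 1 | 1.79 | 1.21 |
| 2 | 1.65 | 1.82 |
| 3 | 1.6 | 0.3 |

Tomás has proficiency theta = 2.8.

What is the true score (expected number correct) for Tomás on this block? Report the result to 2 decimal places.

P(theta) = 1 / (1 + exp(−a(theta − b)))
P_1 = 1/(1+e^{-2.8461}) = 0.9451
P_2 = 1/(1+e^{-1.6170}) = 0.8344
P_3 = 1/(1+e^{-4.0000}) = 0.9820
E[score] = 0.9451 + 0.8344 + 0.9820 = 2.7615

2.76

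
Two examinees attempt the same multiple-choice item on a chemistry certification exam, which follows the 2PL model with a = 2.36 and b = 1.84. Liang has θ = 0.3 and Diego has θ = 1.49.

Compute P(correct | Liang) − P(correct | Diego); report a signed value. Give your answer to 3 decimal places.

P(θ) = 1 / (1 + exp(−a(θ − b)))
P(Liang) = 0.0257  [exponent -3.6344]
P(Diego) = 0.3045  [exponent -0.8260]
Difference = 0.0257 − 0.3045 = -0.2788

-0.279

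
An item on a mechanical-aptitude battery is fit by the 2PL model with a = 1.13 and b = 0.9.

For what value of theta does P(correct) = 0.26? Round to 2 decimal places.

-0.03

P(theta) = 1 / (1 + exp(−a(theta − b)))
logit = ln(0.2600/0.7400) = -1.0460
theta = b + logit/(a) = 0.9 + (-1.0460)/1.1300 = -0.0256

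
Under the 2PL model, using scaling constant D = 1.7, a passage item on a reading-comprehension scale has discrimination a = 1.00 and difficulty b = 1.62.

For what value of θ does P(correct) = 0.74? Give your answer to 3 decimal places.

2.235

P(θ) = 1 / (1 + exp(−D·a(θ − b)))
logit = ln(0.7400/0.2600) = 1.0460
θ = b + logit/(1.7·a) = 1.62 + 1.0460/1.7000 = 2.2353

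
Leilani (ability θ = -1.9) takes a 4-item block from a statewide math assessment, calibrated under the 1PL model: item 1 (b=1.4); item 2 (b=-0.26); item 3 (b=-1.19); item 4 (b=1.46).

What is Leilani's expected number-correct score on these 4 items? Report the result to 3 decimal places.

P(θ) = 1 / (1 + exp(−(θ − b)))
P_1 = 1/(1+e^{3.3000}) = 0.0356
P_2 = 1/(1+e^{1.6400}) = 0.1625
P_3 = 1/(1+e^{0.7100}) = 0.3296
P_4 = 1/(1+e^{3.3600}) = 0.0336
E[score] = 0.0356 + 0.1625 + 0.3296 + 0.0336 = 0.5612

0.561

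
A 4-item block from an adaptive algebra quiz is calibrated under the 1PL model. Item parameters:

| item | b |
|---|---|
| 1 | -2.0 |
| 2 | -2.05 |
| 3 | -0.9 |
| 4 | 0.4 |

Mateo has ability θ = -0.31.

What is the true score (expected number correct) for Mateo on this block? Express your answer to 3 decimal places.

P(θ) = 1 / (1 + exp(−(θ − b)))
P_1 = 1/(1+e^{-1.6900}) = 0.8442
P_2 = 1/(1+e^{-1.7400}) = 0.8507
P_3 = 1/(1+e^{-0.5900}) = 0.6434
P_4 = 1/(1+e^{0.7100}) = 0.3296
E[score] = 0.8442 + 0.8507 + 0.6434 + 0.3296 = 2.6679

2.668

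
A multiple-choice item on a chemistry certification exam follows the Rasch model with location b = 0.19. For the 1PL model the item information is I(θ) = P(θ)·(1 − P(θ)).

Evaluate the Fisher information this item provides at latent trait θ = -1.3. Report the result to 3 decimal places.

P = 1/(1+e^{1.4900}) = 0.1839
P(1−P) = 0.1839 × 0.8161 = 0.1501
I = P(1−P) = 0.15009

0.150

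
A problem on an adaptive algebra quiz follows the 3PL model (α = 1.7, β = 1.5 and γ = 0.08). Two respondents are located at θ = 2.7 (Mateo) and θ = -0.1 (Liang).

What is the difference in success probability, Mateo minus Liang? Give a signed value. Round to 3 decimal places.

0.757

P(θ) = γ + (1 − γ) · 1 / (1 + exp(−α(θ − β)))
P(Mateo) = 0.8941  [exponent 2.0400]
P(Liang) = 0.1369  [exponent -2.7200]
Difference = 0.8941 − 0.1369 = 0.7573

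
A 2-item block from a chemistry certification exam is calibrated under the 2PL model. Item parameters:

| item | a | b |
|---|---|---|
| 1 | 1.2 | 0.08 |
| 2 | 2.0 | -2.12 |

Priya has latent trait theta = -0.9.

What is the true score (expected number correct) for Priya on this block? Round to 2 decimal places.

P(theta) = 1 / (1 + exp(−a(theta − b)))
P_1 = 1/(1+e^{1.1760}) = 0.2358
P_2 = 1/(1+e^{-2.4400}) = 0.9198
E[score] = 0.2358 + 0.9198 = 1.1556

1.16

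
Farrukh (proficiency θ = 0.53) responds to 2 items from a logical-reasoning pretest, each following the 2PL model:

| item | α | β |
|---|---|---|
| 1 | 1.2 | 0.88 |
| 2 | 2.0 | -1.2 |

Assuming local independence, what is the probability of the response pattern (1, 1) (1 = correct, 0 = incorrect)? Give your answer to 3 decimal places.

P(θ) = 1 / (1 + exp(−α(θ − β)))
P_1 = 1/(1+e^{0.4200}) = 0.3965
P_2 = 1/(1+e^{-3.4600}) = 0.9695
L = P_1 × P_2 = 0.3965 × 0.9695 = 0.38443

0.384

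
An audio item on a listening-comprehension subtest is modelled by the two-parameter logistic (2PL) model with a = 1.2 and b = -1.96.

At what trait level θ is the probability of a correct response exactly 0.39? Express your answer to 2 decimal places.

P(θ) = 1 / (1 + exp(−a(θ − b)))
logit = ln(0.3900/0.6100) = -0.4473
θ = b + logit/(a) = -1.96 + (-0.4473)/1.2000 = -2.3328

-2.33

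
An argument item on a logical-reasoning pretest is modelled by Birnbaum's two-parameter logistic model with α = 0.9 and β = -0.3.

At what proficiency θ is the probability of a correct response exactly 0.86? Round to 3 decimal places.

1.717

P(θ) = 1 / (1 + exp(−α(θ − β)))
logit = ln(0.8600/0.1400) = 1.8153
θ = β + logit/(α) = -0.3 + 1.8153/0.9000 = 1.7170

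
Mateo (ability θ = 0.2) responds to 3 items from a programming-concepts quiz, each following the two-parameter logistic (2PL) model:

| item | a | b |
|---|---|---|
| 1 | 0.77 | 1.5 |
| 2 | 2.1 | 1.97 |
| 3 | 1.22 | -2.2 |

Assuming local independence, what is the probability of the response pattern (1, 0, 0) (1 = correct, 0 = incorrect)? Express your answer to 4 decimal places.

0.0133

P(θ) = 1 / (1 + exp(−a(θ − b)))
P_1 = 1/(1+e^{1.0010}) = 0.2687
P_2 = 1/(1+e^{3.7170}) = 0.0237
P_3 = 1/(1+e^{-2.9280}) = 0.9492
L = P_1 × (1−P_2) × (1−P_3) = 0.2687 × 0.9763 × 0.0508 = 0.01332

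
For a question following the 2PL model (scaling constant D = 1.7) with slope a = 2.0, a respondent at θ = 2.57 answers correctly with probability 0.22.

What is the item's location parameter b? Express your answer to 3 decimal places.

2.942

P(θ) = 1 / (1 + exp(−D·a(θ − b)))
logit(0.22) = ln(0.22/0.78) = -1.2657
b = θ − logit/(1.7·a) = 2.57 − (-1.2657)/3.4000 = 2.9423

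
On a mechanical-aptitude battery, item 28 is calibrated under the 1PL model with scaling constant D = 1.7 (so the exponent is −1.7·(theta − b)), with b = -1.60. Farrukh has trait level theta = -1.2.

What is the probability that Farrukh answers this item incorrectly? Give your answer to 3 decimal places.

0.336

P(theta) = 1 / (1 + exp(−D·(theta − b)))
Exponent: 1.7 × (-1.2 − (-1.60)) = 0.6800
1/(1 + e^{-0.6800}) = 0.6637
P = 0.6637
P(incorrect) = 1 − 0.6637 = 0.3363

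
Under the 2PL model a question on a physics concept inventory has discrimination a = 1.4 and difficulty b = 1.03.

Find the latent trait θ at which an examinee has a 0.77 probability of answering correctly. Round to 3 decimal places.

P(θ) = 1 / (1 + exp(−a(θ − b)))
logit = ln(0.7700/0.2300) = 1.2083
θ = b + logit/(a) = 1.03 + 1.2083/1.4000 = 1.8931

1.893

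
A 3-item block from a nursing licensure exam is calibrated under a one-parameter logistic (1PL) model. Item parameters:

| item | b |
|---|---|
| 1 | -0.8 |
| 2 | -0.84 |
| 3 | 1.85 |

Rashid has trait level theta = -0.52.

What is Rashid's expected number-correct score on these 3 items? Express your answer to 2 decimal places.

1.23

P(theta) = 1 / (1 + exp(−(theta − b)))
P_1 = 1/(1+e^{-0.2800}) = 0.5695
P_2 = 1/(1+e^{-0.3200}) = 0.5793
P_3 = 1/(1+e^{2.3700}) = 0.0855
E[score] = 0.5695 + 0.5793 + 0.0855 = 1.2344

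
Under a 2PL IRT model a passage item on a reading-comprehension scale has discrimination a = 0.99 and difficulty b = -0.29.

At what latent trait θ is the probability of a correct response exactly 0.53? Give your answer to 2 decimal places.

P(θ) = 1 / (1 + exp(−a(θ − b)))
logit = ln(0.5300/0.4700) = 0.1201
θ = b + logit/(a) = -0.29 + 0.1201/0.9900 = -0.1686

-0.17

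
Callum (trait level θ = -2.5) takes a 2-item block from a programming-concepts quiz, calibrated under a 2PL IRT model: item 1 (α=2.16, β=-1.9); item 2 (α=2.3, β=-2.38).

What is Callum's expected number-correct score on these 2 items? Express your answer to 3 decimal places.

P(θ) = 1 / (1 + exp(−α(θ − β)))
P_1 = 1/(1+e^{1.2960}) = 0.2148
P_2 = 1/(1+e^{0.2760}) = 0.4314
E[score] = 0.2148 + 0.4314 = 0.6463

0.646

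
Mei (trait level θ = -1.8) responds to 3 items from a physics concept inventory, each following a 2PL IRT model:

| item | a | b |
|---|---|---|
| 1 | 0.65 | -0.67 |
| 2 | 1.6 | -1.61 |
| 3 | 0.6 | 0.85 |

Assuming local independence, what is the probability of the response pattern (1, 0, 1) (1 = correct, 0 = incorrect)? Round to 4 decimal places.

0.0316

P(θ) = 1 / (1 + exp(−a(θ − b)))
P_1 = 1/(1+e^{0.7345}) = 0.3242
P_2 = 1/(1+e^{0.3040}) = 0.4246
P_3 = 1/(1+e^{1.5900}) = 0.1694
L = P_1 × (1−P_2) × P_3 = 0.3242 × 0.5754 × 0.1694 = 0.03160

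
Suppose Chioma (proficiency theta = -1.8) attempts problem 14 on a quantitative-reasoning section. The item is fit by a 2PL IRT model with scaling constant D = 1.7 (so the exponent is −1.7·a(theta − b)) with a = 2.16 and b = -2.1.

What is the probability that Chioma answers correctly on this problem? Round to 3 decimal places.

0.751

P(theta) = 1 / (1 + exp(−D·a(theta − b)))
Exponent: 1.7 × 2.16 × (-1.8 − (-2.1)) = 1.1016
1/(1 + e^{-1.1016}) = 0.7506
P = 0.7506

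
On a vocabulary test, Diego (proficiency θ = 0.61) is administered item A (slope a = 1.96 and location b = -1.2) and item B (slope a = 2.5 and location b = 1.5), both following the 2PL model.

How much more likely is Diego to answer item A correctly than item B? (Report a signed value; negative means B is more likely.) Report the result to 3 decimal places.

P(θ) = 1 / (1 + exp(−a(θ − b)))
P_A = 0.9720
P_B = 0.0975
P_A − P_B = 0.8745

0.874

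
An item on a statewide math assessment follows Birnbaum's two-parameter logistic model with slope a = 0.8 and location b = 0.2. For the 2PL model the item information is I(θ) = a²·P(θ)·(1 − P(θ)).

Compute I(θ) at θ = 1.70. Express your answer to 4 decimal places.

0.1139

P = 1/(1+e^{-1.2000}) = 0.7685
P(1−P) = 0.7685 × 0.2315 = 0.1779
I = a² × P(1−P) = 0.8² × 0.1779 = 0.11385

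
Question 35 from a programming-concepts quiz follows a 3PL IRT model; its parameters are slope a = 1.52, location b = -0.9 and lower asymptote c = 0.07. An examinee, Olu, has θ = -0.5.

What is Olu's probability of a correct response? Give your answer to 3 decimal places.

P(θ) = c + (1 − c) · 1 / (1 + exp(−a(θ − b)))
Exponent: 1.52 × (-0.5 − (-0.9)) = 0.6080
1/(1 + e^{-0.6080}) = 0.6475
P = 0.07 + 0.93 × 0.6475 = 0.6722

0.672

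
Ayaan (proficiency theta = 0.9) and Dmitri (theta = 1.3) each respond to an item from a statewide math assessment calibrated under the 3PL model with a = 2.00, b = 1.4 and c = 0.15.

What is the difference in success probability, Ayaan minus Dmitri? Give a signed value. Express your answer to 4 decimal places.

P(theta) = c + (1 − c) · 1 / (1 + exp(−a(theta − b)))
P(Ayaan) = 0.3786  [exponent -1.0000]
P(Dmitri) = 0.5326  [exponent -0.2000]
Difference = 0.3786 − 0.5326 = -0.1540

-0.1540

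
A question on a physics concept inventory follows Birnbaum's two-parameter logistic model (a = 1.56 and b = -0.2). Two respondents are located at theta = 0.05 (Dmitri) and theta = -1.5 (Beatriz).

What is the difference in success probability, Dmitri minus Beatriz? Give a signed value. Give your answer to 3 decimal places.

0.480

P(theta) = 1 / (1 + exp(−a(theta − b)))
P(Dmitri) = 0.5963  [exponent 0.3900]
P(Beatriz) = 0.1163  [exponent -2.0280]
Difference = 0.5963 − 0.1163 = 0.4800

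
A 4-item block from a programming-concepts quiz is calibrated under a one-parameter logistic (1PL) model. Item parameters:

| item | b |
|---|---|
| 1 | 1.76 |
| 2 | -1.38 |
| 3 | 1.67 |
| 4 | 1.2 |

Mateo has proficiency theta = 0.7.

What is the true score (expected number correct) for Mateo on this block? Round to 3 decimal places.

1.799

P(theta) = 1 / (1 + exp(−(theta − b)))
P_1 = 1/(1+e^{1.0600}) = 0.2573
P_2 = 1/(1+e^{-2.0800}) = 0.8889
P_3 = 1/(1+e^{0.9700}) = 0.2749
P_4 = 1/(1+e^{0.5000}) = 0.3775
E[score] = 0.2573 + 0.8889 + 0.2749 + 0.3775 = 1.7987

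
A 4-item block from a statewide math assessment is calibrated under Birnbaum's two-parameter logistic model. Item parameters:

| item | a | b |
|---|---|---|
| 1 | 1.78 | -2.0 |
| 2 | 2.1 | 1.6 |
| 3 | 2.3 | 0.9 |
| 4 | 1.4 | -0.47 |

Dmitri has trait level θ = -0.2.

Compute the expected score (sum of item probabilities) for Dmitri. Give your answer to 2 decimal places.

1.65

P(θ) = 1 / (1 + exp(−a(θ − b)))
P_1 = 1/(1+e^{-3.2040}) = 0.9610
P_2 = 1/(1+e^{3.7800}) = 0.0223
P_3 = 1/(1+e^{2.5300}) = 0.0738
P_4 = 1/(1+e^{-0.3780}) = 0.5934
E[score] = 0.9610 + 0.0223 + 0.0738 + 0.5934 = 1.6505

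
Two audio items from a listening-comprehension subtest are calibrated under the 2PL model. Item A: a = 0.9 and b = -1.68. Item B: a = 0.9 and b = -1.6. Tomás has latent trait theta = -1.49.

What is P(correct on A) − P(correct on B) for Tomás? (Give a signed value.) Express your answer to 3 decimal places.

P(theta) = 1 / (1 + exp(−a(theta − b)))
P_A = 0.5426
P_B = 0.5247
P_A − P_B = 0.0179

0.018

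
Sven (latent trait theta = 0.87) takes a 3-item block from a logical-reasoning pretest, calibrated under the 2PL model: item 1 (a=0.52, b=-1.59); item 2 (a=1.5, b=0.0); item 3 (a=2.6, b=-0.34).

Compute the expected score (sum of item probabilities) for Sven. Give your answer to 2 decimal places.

2.53

P(theta) = 1 / (1 + exp(−a(theta − b)))
P_1 = 1/(1+e^{-1.2792}) = 0.7823
P_2 = 1/(1+e^{-1.3050}) = 0.7867
P_3 = 1/(1+e^{-3.1460}) = 0.9588
E[score] = 0.7823 + 0.7867 + 0.9588 = 2.5277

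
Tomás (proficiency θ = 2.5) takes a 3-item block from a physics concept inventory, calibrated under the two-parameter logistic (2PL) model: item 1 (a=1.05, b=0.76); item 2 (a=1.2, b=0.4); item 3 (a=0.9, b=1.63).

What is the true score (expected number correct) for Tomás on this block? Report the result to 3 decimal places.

2.473

P(θ) = 1 / (1 + exp(−a(θ − b)))
P_1 = 1/(1+e^{-1.8270}) = 0.8614
P_2 = 1/(1+e^{-2.5200}) = 0.9255
P_3 = 1/(1+e^{-0.7830}) = 0.6863
E[score] = 0.8614 + 0.9255 + 0.6863 = 2.4733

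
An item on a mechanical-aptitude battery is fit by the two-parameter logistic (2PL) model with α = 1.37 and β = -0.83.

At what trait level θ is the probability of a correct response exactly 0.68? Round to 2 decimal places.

P(θ) = 1 / (1 + exp(−α(θ − β)))
logit = ln(0.6800/0.3200) = 0.7538
θ = β + logit/(α) = -0.83 + 0.7538/1.3700 = -0.2798

-0.28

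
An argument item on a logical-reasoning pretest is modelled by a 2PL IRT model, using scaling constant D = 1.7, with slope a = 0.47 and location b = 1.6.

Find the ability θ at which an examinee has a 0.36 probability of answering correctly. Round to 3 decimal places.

0.880

P(θ) = 1 / (1 + exp(−D·a(θ − b)))
logit = ln(0.3600/0.6400) = -0.5754
θ = b + logit/(1.7·a) = 1.6 + (-0.5754)/0.7990 = 0.8799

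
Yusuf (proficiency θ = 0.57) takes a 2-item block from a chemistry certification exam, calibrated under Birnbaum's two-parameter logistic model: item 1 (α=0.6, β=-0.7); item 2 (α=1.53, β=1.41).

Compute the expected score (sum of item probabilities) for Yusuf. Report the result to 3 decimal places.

P(θ) = 1 / (1 + exp(−α(θ − β)))
P_1 = 1/(1+e^{-0.7620}) = 0.6818
P_2 = 1/(1+e^{1.2852}) = 0.2167
E[score] = 0.6818 + 0.2167 = 0.8985

0.898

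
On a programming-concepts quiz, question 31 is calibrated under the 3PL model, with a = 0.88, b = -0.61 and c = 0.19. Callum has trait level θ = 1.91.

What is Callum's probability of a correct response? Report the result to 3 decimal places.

0.920

P(θ) = c + (1 − c) · 1 / (1 + exp(−a(θ − b)))
Exponent: 0.88 × (1.91 − (-0.61)) = 2.2176
1/(1 + e^{-2.2176}) = 0.9018
P = 0.19 + 0.81 × 0.9018 = 0.9205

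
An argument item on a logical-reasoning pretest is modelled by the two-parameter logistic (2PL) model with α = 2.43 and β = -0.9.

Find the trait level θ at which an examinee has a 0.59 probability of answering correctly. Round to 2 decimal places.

P(θ) = 1 / (1 + exp(−α(θ − β)))
logit = ln(0.5900/0.4100) = 0.3640
θ = β + logit/(α) = -0.9 + 0.3640/2.4300 = -0.7502

-0.75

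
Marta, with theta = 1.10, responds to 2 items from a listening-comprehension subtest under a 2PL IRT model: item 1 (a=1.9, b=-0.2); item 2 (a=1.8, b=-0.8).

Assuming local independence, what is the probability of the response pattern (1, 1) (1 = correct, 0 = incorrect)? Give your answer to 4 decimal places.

P(theta) = 1 / (1 + exp(−a(theta − b)))
P_1 = 1/(1+e^{-2.4700}) = 0.9220
P_2 = 1/(1+e^{-3.4200}) = 0.9683
L = P_1 × P_2 = 0.9220 × 0.9683 = 0.89281

0.8928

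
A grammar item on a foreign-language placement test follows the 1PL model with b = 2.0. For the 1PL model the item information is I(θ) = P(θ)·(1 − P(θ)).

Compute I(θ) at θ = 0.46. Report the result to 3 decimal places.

P = 1/(1+e^{1.5400}) = 0.1765
P(1−P) = 0.1765 × 0.8235 = 0.1454
I = P(1−P) = 0.14537

0.145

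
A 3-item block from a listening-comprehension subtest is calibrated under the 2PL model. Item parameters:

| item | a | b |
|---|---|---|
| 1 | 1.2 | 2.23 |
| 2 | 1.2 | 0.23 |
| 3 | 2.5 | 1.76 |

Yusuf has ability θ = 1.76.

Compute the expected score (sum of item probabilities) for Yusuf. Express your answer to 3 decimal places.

P(θ) = 1 / (1 + exp(−a(θ − b)))
P_1 = 1/(1+e^{0.5640}) = 0.3626
P_2 = 1/(1+e^{-1.8360}) = 0.8625
P_3 = 1/(1+e^{0.0000}) = 0.5000
E[score] = 0.3626 + 0.8625 + 0.5000 = 1.7251

1.725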